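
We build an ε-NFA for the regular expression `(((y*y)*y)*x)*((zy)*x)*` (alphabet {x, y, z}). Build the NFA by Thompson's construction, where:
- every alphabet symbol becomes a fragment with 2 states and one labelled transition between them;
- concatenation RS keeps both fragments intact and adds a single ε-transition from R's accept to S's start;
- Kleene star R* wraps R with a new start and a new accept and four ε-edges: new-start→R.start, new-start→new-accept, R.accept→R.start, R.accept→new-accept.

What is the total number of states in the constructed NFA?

By structural recursion:
Each of the 7 symbol leaves contributes a 2-state fragment.
  y* → 4 states
  y*y → 6 states
  (y*y)* → 8 states
  (y*y)*y → 10 states
  ((y*y)*y)* → 12 states
  ((y*y)*y)*x → 14 states
  (((y*y)*y)*x)* → 16 states
  zy → 4 states
  (zy)* → 6 states
  (zy)*x → 8 states
  ((zy)*x)* → 10 states
  (((y*y)*y)*x)*((zy)*x)* → 26 states

26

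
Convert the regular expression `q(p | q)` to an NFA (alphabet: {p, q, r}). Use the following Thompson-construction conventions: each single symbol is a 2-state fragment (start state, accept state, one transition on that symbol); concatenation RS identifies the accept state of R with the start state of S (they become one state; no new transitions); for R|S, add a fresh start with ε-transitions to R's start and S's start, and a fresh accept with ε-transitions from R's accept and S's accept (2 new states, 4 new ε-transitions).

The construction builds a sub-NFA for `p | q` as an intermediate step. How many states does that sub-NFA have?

Fragment for `p | q`:
Each of the 2 symbol leaves contributes a 2-state fragment.
  p | q → 6 states

6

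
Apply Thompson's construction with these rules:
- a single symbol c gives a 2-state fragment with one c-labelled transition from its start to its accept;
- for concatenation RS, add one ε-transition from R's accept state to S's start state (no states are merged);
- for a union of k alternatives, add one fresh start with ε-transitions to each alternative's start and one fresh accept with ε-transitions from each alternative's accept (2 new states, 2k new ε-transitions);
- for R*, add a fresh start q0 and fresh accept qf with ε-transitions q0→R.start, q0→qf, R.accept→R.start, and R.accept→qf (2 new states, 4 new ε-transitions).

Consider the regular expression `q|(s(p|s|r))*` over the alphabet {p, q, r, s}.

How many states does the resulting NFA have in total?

16

Bottom-up over the parse tree:
Each of the 5 symbol leaves contributes a 2-state fragment.
  p|s|r = 8 states
  s(p|s|r) = 10 states
  (s(p|s|r))* = 12 states
  q|(s(p|s|r))* = 16 states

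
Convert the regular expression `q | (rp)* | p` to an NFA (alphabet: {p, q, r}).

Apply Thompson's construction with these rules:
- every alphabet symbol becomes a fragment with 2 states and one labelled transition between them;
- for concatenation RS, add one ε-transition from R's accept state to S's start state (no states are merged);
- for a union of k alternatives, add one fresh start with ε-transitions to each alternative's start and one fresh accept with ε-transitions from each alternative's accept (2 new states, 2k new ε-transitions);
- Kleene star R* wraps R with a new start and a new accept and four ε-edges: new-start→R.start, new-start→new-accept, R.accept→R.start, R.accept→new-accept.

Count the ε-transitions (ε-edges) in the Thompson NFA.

11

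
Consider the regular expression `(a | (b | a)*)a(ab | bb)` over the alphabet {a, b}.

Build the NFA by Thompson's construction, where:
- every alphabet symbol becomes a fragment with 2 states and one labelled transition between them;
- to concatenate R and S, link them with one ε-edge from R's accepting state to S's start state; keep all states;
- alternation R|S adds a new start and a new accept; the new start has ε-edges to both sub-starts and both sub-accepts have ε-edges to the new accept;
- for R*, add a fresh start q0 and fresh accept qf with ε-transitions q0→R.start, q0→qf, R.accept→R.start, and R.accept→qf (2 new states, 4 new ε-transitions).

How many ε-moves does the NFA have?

Recursing over subexpressions:
Each of the 8 symbol leaves contributes 0 ε-transitions.
  b | a — 4 ε-transitions
  (b | a)* — 8 ε-transitions
  a | (b | a)* — 12 ε-transitions
  ab — 1 ε-transition
  bb — 1 ε-transition
  ab | bb — 6 ε-transitions
  (a | (b | a)*)a(ab | bb) — 20 ε-transitions

20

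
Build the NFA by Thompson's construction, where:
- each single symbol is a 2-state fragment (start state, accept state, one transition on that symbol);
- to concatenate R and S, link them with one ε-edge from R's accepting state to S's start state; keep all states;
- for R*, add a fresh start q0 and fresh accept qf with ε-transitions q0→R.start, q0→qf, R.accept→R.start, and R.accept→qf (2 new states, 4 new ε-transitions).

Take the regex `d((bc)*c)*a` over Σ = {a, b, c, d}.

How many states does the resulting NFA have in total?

14

Building bottom-up:
Each of the 5 symbol leaves contributes a 2-state fragment.
  bc → 4 states
  (bc)* → 6 states
  (bc)*c → 8 states
  ((bc)*c)* → 10 states
  d((bc)*c)*a → 14 states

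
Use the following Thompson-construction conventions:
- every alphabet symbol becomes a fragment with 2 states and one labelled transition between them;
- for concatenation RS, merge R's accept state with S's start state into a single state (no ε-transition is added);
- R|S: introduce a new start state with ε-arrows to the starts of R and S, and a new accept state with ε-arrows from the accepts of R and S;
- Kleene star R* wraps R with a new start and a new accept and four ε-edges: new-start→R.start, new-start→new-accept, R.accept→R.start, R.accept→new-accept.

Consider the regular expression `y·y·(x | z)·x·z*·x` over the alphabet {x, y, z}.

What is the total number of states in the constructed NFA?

13

Bottom-up over the parse tree:
Each of the 7 symbol leaves contributes a 2-state fragment.
  x | z : 6 states
  z* : 4 states
  y·y·(x | z)·x·z*·x : 13 states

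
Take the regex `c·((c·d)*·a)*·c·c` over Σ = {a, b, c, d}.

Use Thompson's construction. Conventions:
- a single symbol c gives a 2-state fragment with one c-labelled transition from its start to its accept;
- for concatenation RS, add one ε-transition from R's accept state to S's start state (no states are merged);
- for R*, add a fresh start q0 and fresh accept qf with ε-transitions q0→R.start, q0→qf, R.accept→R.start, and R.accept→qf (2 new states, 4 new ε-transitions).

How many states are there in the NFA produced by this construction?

Per subexpression:
Each of the 6 symbol leaves contributes a 2-state fragment.
  c·d — 4 states
  (c·d)* — 6 states
  (c·d)*·a — 8 states
  ((c·d)*·a)* — 10 states
  c·((c·d)*·a)*·c·c — 16 states

16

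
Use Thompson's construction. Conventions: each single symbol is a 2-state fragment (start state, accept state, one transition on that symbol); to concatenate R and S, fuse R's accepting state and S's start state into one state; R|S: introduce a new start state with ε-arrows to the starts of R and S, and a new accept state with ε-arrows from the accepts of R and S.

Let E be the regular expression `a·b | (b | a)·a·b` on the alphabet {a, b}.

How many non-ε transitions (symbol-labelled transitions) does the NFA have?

6

Recursing over subexpressions:
Each of the 6 symbol leaves contributes exactly 1 symbol transition.
  a·b : 2 symbol transitions
  b | a : 2 symbol transitions
  (b | a)·a·b : 4 symbol transitions
  a·b | (b | a)·a·b : 6 symbol transitions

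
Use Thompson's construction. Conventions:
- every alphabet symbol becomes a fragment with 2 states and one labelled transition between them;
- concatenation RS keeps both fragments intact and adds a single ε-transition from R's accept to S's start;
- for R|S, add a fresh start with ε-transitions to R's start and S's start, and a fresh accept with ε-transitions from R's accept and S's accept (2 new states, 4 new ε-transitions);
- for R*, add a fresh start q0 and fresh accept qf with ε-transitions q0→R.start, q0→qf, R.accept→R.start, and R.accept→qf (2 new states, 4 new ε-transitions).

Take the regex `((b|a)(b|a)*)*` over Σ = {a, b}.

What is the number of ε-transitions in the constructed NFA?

17

Recursing over subexpressions:
Each of the 4 symbol leaves contributes 0 ε-transitions.
  b|a — 4 ε-transitions
  b|a — 4 ε-transitions
  (b|a)* — 8 ε-transitions
  (b|a)(b|a)* — 13 ε-transitions
  ((b|a)(b|a)*)* — 17 ε-transitions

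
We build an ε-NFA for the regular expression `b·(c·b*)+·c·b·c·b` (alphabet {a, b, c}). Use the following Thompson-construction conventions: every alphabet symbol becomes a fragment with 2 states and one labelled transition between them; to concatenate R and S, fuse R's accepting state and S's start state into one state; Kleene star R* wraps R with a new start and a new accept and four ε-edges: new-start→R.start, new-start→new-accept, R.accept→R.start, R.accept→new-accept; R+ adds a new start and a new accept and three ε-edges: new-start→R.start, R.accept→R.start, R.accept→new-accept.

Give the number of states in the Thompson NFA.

Per subexpression:
Each of the 7 symbol leaves contributes a 2-state fragment.
  b* = 4 states
  c·b* = 5 states
  (c·b*)+ = 7 states
  b·(c·b*)+·c·b·c·b = 12 states

12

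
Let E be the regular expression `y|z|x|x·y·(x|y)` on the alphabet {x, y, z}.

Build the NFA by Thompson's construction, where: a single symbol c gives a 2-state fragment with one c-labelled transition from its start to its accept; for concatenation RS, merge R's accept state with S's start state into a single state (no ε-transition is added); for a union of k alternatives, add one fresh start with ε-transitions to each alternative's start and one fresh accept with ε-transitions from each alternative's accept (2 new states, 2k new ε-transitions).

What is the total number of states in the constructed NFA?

Per subexpression:
Each of the 7 symbol leaves contributes a 2-state fragment.
  x|y : 6 states
  x·y·(x|y) : 8 states
  y|z|x|x·y·(x|y) : 16 states

16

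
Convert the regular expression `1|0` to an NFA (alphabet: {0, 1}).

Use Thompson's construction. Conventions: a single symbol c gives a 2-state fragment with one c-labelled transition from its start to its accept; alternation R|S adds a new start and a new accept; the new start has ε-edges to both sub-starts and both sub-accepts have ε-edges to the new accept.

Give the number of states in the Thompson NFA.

Recursing over subexpressions:
Each of the 2 symbol leaves contributes a 2-state fragment.
  1|0 = 6 states

6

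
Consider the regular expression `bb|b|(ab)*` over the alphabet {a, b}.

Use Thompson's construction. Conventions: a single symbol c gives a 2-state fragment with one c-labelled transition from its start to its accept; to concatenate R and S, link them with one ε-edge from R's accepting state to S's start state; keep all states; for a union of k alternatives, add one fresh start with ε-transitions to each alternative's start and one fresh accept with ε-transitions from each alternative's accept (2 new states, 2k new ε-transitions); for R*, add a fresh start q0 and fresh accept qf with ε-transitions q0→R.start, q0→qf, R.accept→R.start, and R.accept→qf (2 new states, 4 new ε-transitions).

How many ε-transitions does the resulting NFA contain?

12

Per subexpression:
Each of the 5 symbol leaves contributes 0 ε-transitions.
  bb → 1 ε-transition
  ab → 1 ε-transition
  (ab)* → 5 ε-transitions
  bb|b|(ab)* → 12 ε-transitions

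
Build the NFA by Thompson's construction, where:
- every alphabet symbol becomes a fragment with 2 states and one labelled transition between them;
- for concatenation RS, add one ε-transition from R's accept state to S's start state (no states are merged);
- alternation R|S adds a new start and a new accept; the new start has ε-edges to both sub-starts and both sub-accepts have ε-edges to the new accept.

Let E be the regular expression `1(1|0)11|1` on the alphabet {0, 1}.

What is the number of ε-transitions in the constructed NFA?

11

Building bottom-up:
Each of the 6 symbol leaves contributes 0 ε-transitions.
  1|0 → 4 ε-transitions
  1(1|0)11 → 7 ε-transitions
  1(1|0)11|1 → 11 ε-transitions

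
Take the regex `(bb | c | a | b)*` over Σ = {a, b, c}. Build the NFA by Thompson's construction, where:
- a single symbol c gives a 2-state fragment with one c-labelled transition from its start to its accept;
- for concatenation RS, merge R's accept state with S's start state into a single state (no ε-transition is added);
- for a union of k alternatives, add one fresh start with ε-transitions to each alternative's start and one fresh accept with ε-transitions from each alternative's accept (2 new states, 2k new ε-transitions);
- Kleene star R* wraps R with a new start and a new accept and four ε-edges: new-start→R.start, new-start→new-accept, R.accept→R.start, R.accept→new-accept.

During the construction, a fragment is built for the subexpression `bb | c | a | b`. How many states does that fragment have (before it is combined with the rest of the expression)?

11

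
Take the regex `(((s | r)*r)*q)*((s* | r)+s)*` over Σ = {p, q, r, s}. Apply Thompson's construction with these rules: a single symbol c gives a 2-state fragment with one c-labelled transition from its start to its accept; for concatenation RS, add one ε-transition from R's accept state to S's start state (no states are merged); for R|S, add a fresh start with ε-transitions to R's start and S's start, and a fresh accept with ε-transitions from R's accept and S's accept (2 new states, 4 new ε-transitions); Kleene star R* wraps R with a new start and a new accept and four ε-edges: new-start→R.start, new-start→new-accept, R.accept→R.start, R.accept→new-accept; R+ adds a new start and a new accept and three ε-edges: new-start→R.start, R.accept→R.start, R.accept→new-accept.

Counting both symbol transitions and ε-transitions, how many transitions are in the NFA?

42

By structural recursion:
Each of the 7 symbol leaves contributes 1 transition (1 symbol, 0 ε).
  s | r : 6 transitions (2 symbol, 4 ε)
  (s | r)* : 10 transitions (2 symbol, 8 ε)
  (s | r)*r : 12 transitions (3 symbol, 9 ε)
  ((s | r)*r)* : 16 transitions (3 symbol, 13 ε)
  ((s | r)*r)*q : 18 transitions (4 symbol, 14 ε)
  (((s | r)*r)*q)* : 22 transitions (4 symbol, 18 ε)
  s* : 5 transitions (1 symbol, 4 ε)
  s* | r : 10 transitions (2 symbol, 8 ε)
  (s* | r)+ : 13 transitions (2 symbol, 11 ε)
  (s* | r)+s : 15 transitions (3 symbol, 12 ε)
  ((s* | r)+s)* : 19 transitions (3 symbol, 16 ε)
  (((s | r)*r)*q)*((s* | r)+s)* : 42 transitions (7 symbol, 35 ε)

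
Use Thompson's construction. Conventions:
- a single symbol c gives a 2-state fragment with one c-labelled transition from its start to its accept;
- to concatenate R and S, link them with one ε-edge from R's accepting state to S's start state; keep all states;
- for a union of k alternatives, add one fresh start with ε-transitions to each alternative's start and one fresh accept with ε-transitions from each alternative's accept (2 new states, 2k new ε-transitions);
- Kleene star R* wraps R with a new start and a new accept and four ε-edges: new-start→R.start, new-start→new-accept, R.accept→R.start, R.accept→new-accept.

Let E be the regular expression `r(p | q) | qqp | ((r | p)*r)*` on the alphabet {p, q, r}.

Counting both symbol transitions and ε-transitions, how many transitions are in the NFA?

35

Building bottom-up:
Each of the 9 symbol leaves contributes 1 transition (1 symbol, 0 ε).
  p | q — 6 transitions (2 symbol, 4 ε)
  r(p | q) — 8 transitions (3 symbol, 5 ε)
  qqp — 5 transitions (3 symbol, 2 ε)
  r | p — 6 transitions (2 symbol, 4 ε)
  (r | p)* — 10 transitions (2 symbol, 8 ε)
  (r | p)*r — 12 transitions (3 symbol, 9 ε)
  ((r | p)*r)* — 16 transitions (3 symbol, 13 ε)
  r(p | q) | qqp | ((r | p)*r)* — 35 transitions (9 symbol, 26 ε)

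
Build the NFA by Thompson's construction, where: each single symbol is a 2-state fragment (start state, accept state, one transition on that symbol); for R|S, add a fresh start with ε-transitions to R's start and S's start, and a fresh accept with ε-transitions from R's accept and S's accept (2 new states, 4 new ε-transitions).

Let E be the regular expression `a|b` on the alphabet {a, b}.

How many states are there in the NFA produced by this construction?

Recursing over subexpressions:
Each of the 2 symbol leaves contributes a 2-state fragment.
  a|b — 6 states

6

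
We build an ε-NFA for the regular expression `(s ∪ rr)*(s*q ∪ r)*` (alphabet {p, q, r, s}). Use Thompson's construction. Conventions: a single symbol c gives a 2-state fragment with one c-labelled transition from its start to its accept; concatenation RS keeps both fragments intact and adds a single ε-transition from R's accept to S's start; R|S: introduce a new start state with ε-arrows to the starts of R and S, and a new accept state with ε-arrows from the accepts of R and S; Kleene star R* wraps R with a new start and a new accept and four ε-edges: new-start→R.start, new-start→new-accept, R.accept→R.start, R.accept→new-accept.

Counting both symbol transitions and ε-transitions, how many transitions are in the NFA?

Recursing over subexpressions:
Each of the 6 symbol leaves contributes 1 transition (1 symbol, 0 ε).
  rr = 3 transitions (2 symbol, 1 ε)
  s ∪ rr = 8 transitions (3 symbol, 5 ε)
  (s ∪ rr)* = 12 transitions (3 symbol, 9 ε)
  s* = 5 transitions (1 symbol, 4 ε)
  s*q = 7 transitions (2 symbol, 5 ε)
  s*q ∪ r = 12 transitions (3 symbol, 9 ε)
  (s*q ∪ r)* = 16 transitions (3 symbol, 13 ε)
  (s ∪ rr)*(s*q ∪ r)* = 29 transitions (6 symbol, 23 ε)

29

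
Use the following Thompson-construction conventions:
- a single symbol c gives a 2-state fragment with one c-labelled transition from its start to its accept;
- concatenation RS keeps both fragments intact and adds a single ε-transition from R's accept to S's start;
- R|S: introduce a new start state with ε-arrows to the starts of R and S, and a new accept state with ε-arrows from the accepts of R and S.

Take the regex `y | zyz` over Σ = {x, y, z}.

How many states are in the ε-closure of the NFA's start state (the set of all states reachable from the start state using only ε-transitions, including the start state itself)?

Compute the ε-closure size of each fragment's start state recursively; a symbol fragment's start has no outgoing ε-edge, so its closure is just itself (size 1).
  zyz : |closure| equals the left operand's closure size = 1 (its accept is not ε-reachable, so the closure stops there)
  y | zyz : new start ε-reaches every alternative's start; none of them accept ε, so the new accept is not reached: |closure| = 1 + 1 + 1 = 3

3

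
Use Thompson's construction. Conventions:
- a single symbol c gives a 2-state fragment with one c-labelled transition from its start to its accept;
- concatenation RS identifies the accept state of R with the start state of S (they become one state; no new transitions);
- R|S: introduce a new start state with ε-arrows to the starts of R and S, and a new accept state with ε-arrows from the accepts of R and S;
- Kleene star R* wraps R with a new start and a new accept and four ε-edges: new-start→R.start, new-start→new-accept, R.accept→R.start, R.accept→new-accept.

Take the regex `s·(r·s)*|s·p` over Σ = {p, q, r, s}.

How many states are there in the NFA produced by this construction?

11

Building bottom-up:
Each of the 5 symbol leaves contributes a 2-state fragment.
  r·s = 3 states
  (r·s)* = 5 states
  s·(r·s)* = 6 states
  s·p = 3 states
  s·(r·s)*|s·p = 11 states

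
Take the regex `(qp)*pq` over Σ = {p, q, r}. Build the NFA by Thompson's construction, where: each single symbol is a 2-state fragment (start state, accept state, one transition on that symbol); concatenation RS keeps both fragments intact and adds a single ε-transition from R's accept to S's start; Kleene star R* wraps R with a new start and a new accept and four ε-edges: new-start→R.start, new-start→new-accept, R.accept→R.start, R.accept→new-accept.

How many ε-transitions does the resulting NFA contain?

7

Building bottom-up:
Each of the 4 symbol leaves contributes 0 ε-transitions.
  qp → 1 ε-transition
  (qp)* → 5 ε-transitions
  (qp)*pq → 7 ε-transitions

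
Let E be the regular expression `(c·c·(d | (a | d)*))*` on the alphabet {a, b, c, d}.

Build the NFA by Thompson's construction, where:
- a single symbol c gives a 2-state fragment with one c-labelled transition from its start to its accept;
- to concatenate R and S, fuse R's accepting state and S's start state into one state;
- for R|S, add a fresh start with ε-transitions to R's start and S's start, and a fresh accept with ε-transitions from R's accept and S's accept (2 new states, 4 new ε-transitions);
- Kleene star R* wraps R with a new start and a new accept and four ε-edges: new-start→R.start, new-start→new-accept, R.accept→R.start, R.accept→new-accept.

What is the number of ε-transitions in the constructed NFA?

16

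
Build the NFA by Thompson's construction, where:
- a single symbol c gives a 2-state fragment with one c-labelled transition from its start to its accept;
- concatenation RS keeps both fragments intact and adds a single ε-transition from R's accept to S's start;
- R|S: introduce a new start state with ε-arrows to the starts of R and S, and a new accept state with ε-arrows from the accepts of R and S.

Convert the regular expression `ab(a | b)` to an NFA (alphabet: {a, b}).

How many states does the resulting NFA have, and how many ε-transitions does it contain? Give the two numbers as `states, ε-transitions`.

10, 6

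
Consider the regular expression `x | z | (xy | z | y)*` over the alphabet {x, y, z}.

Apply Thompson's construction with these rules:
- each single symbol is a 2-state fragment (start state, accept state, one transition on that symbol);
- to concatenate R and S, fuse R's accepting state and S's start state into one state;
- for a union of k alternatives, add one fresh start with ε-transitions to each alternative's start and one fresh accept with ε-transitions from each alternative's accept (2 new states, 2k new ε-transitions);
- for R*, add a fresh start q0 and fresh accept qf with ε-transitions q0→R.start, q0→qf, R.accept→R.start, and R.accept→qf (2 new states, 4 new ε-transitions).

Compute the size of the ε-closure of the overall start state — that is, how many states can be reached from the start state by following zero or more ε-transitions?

Work bottom-up. For each fragment F, track |ε-closure(F.start)| and whether F's accept lies in that closure (i.e. whether F accepts ε). A single-symbol fragment has closure size 1 and does not accept ε.
  xy → same as the first factor's closure: C = 1
  xy | z | y → C = 1 + 1 + 1 + 1 = 4 (the new accept is not ε-reachable since no branch accepts ε)
  (xy | z | y)* → new start has ε-edges to the inner start and to the new accept, so C = 2 + 4 = 6
  x | z | (xy | z | y)* → C = 1 (new start) + (1 + 1 + 6) + 1 (new accept, since some branch ε-reaches its own accept) = 10

10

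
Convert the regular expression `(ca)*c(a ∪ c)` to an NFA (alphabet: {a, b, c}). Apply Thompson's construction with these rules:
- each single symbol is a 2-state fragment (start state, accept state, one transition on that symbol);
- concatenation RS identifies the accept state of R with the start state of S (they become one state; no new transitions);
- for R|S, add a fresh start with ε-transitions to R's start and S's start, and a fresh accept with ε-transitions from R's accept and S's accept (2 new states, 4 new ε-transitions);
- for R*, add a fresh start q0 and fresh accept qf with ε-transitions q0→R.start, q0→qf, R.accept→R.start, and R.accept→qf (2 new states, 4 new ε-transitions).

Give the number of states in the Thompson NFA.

11

Per subexpression:
Each of the 5 symbol leaves contributes a 2-state fragment.
  ca → 3 states
  (ca)* → 5 states
  a ∪ c → 6 states
  (ca)*c(a ∪ c) → 11 states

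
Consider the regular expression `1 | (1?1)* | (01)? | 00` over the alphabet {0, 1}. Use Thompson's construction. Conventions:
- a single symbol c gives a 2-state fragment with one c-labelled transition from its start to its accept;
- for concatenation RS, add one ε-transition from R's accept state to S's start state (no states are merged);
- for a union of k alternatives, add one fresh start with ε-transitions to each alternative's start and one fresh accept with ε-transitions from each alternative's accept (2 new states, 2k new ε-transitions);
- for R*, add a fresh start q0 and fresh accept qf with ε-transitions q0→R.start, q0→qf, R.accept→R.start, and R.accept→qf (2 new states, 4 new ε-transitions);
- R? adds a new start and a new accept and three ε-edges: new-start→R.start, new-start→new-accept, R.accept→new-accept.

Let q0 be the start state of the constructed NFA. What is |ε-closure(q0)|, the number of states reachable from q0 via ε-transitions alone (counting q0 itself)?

13

Work bottom-up. For each fragment F, track |ε-closure(F.start)| and whether F's accept lies in that closure (i.e. whether F accepts ε). A single-symbol fragment has closure size 1 and does not accept ε.
  1? → |closure| = 1 (new start) + 1 (body) + 1 (new accept, via ε) = 3
  1?1 → the left operand accepts ε, so the closure extends into the next operand (via the concat ε-link); |closure| = 3 + 1 = 4
  (1?1)* → new start has ε-edges to the inner start and to the new accept, so |closure| = 2 + 4 = 6
  01 → |closure| equals the left operand's closure size = 1 (its accept is not ε-reachable, so the closure stops there)
  (01)? → |closure| = 1 (new start) + 1 (body) + 1 (new accept, via ε) = 3
  00 → |closure| equals the left operand's closure size = 1 (its accept is not ε-reachable, so the closure stops there)
  1 | (1?1)* | (01)? | 00 → |closure| = 1 (new start) + (1 + 6 + 3 + 1) + 1 (new accept, since some branch ε-reaches its own accept) = 13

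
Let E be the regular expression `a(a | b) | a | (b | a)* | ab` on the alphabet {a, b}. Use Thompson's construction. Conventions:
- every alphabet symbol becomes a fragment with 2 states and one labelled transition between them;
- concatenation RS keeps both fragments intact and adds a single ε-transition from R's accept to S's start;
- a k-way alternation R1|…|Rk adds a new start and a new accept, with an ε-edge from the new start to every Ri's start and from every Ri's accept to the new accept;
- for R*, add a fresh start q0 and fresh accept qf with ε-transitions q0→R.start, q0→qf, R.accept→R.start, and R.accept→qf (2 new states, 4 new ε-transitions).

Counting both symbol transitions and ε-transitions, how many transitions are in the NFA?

30

Bottom-up over the parse tree:
Each of the 8 symbol leaves contributes 1 transition (1 symbol, 0 ε).
  a | b = 6 transitions (2 symbol, 4 ε)
  a(a | b) = 8 transitions (3 symbol, 5 ε)
  b | a = 6 transitions (2 symbol, 4 ε)
  (b | a)* = 10 transitions (2 symbol, 8 ε)
  ab = 3 transitions (2 symbol, 1 ε)
  a(a | b) | a | (b | a)* | ab = 30 transitions (8 symbol, 22 ε)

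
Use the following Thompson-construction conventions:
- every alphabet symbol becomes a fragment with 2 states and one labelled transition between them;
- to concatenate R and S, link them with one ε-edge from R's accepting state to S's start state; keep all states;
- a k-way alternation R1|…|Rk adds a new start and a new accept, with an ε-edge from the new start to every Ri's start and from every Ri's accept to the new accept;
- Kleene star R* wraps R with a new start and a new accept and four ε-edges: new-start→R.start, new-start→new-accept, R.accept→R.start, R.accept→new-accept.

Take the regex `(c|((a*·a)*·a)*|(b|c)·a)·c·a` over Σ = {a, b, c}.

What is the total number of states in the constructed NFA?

Bottom-up over the parse tree:
Each of the 9 symbol leaves contributes a 2-state fragment.
  a* — 4 states
  a*·a — 6 states
  (a*·a)* — 8 states
  (a*·a)*·a — 10 states
  ((a*·a)*·a)* — 12 states
  b|c — 6 states
  (b|c)·a — 8 states
  c|((a*·a)*·a)*|(b|c)·a — 24 states
  (c|((a*·a)*·a)*|(b|c)·a)·c·a — 28 states

28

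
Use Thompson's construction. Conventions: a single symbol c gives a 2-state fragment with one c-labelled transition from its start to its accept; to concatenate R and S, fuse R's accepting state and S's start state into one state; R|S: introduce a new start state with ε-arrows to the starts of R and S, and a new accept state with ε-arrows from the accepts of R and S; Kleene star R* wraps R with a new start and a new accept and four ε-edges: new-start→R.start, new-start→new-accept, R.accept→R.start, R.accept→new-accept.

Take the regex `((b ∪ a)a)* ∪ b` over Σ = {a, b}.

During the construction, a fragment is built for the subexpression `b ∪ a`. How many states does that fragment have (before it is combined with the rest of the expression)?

6

Fragment for `b ∪ a`:
Each of the 2 symbol leaves contributes a 2-state fragment.
  b ∪ a — 6 states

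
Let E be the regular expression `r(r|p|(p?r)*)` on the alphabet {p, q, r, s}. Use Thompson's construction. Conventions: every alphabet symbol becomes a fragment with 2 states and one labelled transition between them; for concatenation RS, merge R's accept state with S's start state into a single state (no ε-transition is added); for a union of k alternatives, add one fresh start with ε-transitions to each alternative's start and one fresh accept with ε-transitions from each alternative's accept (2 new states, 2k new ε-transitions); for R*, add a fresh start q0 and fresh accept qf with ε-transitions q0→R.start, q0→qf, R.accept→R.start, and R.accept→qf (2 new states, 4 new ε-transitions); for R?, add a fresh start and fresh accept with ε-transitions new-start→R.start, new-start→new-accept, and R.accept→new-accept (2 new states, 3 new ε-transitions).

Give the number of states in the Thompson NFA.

Building bottom-up:
Each of the 5 symbol leaves contributes a 2-state fragment.
  p? — 4 states
  p?r — 5 states
  (p?r)* — 7 states
  r|p|(p?r)* — 13 states
  r(r|p|(p?r)*) — 14 states

14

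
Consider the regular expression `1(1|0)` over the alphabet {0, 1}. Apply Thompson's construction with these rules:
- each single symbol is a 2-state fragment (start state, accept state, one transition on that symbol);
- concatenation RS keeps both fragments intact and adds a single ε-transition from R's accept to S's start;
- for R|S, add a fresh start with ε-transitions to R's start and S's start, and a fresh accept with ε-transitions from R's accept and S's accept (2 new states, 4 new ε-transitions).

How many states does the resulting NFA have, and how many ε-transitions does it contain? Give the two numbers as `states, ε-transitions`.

Bottom-up over the parse tree:
Each of the 3 symbol leaves contributes 2 states and 0 ε-transitions.
  1|0 — 6 states, 4 ε-transitions
  1(1|0) — 8 states, 5 ε-transitions

8, 5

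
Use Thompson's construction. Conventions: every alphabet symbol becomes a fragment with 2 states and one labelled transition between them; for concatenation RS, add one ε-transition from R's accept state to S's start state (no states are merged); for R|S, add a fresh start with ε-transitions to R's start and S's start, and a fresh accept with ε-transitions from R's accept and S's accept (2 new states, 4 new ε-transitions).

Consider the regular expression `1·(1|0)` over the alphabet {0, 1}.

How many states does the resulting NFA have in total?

By structural recursion:
Each of the 3 symbol leaves contributes a 2-state fragment.
  1|0 → 6 states
  1·(1|0) → 8 states

8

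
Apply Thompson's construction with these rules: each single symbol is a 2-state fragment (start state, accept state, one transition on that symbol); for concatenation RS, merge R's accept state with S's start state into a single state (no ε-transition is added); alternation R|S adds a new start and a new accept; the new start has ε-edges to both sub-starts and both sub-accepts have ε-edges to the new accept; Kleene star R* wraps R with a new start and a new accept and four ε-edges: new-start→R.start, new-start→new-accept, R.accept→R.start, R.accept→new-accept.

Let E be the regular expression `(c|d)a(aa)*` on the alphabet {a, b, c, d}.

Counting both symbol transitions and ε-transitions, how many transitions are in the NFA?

Per subexpression:
Each of the 5 symbol leaves contributes 1 transition (1 symbol, 0 ε).
  c|d → 6 transitions (2 symbol, 4 ε)
  aa → 2 transitions (2 symbol, 0 ε)
  (aa)* → 6 transitions (2 symbol, 4 ε)
  (c|d)a(aa)* → 13 transitions (5 symbol, 8 ε)

13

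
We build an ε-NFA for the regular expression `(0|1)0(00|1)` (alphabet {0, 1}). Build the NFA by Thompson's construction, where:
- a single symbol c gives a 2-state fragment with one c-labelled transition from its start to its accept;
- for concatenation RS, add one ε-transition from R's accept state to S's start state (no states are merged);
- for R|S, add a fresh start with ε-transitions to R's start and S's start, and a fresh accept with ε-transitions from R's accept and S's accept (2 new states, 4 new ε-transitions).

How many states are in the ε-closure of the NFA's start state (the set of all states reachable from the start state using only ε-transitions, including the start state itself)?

Work bottom-up. For each fragment F, track |ε-closure(F.start)| and whether F's accept lies in that closure (i.e. whether F accepts ε). A single-symbol fragment has closure size 1 and does not accept ε.
  0|1 — new start ε-reaches every alternative's start; none of them accept ε, so the new accept is not reached: |closure| = 1 + 1 + 1 = 3
  00 — same as the first factor's closure: |closure| = 1
  00|1 — new start ε-reaches every alternative's start; none of them accept ε, so the new accept is not reached: |closure| = 1 + 1 + 1 = 3
  (0|1)0(00|1) — |closure| equals the left operand's closure size = 3 (its accept is not ε-reachable, so the closure stops there)

3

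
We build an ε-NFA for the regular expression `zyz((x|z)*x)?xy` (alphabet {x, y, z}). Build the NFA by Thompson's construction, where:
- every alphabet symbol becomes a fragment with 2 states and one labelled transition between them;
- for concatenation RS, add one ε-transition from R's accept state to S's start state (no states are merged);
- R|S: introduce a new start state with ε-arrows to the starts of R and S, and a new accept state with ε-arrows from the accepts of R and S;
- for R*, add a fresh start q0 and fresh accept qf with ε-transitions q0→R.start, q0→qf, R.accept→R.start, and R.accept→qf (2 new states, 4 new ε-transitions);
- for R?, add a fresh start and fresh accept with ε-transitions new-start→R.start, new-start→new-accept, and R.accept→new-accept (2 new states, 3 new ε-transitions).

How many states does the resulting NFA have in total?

22

Per subexpression:
Each of the 8 symbol leaves contributes a 2-state fragment.
  x|z : 6 states
  (x|z)* : 8 states
  (x|z)*x : 10 states
  ((x|z)*x)? : 12 states
  zyz((x|z)*x)?xy : 22 states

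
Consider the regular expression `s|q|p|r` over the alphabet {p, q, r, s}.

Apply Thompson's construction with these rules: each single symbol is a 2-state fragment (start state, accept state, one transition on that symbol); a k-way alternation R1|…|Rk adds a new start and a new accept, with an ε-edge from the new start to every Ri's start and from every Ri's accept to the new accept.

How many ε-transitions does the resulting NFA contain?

8

Building bottom-up:
Each of the 4 symbol leaves contributes 0 ε-transitions.
  s|q|p|r : 8 ε-transitions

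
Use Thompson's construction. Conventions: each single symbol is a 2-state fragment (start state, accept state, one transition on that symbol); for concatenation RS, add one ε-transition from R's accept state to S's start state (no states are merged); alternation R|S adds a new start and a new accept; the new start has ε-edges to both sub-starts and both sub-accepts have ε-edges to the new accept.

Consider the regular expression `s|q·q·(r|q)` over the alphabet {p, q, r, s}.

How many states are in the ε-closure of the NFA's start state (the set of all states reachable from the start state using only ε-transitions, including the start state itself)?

Work bottom-up. For each fragment F, track |ε-closure(F.start)| and whether F's accept lies in that closure (i.e. whether F accepts ε). A single-symbol fragment has closure size 1 and does not accept ε.
  r|q — new start ε-reaches every alternative's start; none of them accept ε, so the new accept is not reached: C = 1 + 1 + 1 = 3
  q·q·(r|q) — same as the first factor's closure: C = 1
  s|q·q·(r|q) — new start ε-reaches every alternative's start; none of them accept ε, so the new accept is not reached: C = 1 + 1 + 1 = 3

3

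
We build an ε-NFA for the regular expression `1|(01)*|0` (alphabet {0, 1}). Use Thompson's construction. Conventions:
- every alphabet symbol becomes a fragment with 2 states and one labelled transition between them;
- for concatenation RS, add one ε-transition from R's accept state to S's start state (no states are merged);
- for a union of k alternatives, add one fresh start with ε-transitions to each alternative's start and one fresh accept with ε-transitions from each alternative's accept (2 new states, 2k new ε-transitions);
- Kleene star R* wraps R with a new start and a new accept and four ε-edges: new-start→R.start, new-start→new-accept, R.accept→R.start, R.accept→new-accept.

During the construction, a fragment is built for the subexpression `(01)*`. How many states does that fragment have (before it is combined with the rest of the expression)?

6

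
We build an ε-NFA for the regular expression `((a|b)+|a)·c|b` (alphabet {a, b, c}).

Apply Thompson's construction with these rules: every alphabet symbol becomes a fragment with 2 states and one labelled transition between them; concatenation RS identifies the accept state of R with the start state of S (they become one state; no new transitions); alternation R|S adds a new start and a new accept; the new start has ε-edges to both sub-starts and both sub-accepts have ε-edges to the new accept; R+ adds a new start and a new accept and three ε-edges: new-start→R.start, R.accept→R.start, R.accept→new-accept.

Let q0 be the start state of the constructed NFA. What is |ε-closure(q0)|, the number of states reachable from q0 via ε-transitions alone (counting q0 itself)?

8

Work bottom-up. For each fragment F, track |ε-closure(F.start)| and whether F's accept lies in that closure (i.e. whether F accepts ε). A single-symbol fragment has closure size 1 and does not accept ε.
  a|b → new start ε-reaches every alternative's start; none of them accept ε, so the new accept is not reached: |ε-closure| = 1 + 1 + 1 = 3
  (a|b)+ → |ε-closure| = 1 + 3 = 4 (the body doesn't accept ε, so the new accept is not reached)
  (a|b)+|a → new start ε-reaches every alternative's start; none of them accept ε, so the new accept is not reached: |ε-closure| = 1 + 4 + 1 = 6
  ((a|b)+|a)·c → |ε-closure| equals the left operand's closure size = 6 (its accept is not ε-reachable, so the closure stops there)
  ((a|b)+|a)·c|b → new start ε-reaches every alternative's start; none of them accept ε, so the new accept is not reached: |ε-closure| = 1 + 6 + 1 = 8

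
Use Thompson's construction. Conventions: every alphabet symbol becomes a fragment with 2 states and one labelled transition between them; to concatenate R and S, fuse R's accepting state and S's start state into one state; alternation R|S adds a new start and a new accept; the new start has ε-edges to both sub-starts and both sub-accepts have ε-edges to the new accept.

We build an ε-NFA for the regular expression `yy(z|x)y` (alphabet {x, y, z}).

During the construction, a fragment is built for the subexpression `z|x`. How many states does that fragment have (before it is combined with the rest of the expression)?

6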